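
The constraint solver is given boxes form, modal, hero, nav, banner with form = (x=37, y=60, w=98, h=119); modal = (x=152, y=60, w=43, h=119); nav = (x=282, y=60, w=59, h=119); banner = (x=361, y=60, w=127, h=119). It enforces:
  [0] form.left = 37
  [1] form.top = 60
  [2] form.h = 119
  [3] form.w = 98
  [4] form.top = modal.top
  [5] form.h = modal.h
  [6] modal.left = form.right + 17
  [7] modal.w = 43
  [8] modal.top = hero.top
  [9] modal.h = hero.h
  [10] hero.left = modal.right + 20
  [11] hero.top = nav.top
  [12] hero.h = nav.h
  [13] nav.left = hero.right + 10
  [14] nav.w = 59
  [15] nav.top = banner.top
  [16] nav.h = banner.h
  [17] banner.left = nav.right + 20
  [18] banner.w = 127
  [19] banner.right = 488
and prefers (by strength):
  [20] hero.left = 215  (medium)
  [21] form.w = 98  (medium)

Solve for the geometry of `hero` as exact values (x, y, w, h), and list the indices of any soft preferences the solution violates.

hero = (x=215, y=60, w=57, h=119)
violated soft preferences: none

1. hero.y = 60  [modal.top = hero.top]
2. hero.h = 119  [modal.h = hero.h]
3. hero.x = 215  [hero.left = modal.right + 20]
4. hero.w = 57  [nav.left = hero.right + 10]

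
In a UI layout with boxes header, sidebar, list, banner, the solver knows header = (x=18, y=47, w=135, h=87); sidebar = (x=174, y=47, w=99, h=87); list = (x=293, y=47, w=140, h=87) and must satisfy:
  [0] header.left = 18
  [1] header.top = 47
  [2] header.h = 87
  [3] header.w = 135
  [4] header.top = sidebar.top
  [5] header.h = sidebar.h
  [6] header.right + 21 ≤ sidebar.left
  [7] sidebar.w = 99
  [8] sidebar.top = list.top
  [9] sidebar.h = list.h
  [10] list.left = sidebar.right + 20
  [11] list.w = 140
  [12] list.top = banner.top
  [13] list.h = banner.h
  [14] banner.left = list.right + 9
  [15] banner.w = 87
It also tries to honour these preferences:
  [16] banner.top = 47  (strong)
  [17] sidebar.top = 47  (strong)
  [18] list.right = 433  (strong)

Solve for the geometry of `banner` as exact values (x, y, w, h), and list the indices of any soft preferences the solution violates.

banner = (x=442, y=47, w=87, h=87)
violated soft preferences: none

1. banner.y = 47  [list.top = banner.top]
2. banner.h = 87  [list.h = banner.h]
3. banner.x = 442  [banner.left = list.right + 9]
4. banner.w = 87  [banner.w = 87]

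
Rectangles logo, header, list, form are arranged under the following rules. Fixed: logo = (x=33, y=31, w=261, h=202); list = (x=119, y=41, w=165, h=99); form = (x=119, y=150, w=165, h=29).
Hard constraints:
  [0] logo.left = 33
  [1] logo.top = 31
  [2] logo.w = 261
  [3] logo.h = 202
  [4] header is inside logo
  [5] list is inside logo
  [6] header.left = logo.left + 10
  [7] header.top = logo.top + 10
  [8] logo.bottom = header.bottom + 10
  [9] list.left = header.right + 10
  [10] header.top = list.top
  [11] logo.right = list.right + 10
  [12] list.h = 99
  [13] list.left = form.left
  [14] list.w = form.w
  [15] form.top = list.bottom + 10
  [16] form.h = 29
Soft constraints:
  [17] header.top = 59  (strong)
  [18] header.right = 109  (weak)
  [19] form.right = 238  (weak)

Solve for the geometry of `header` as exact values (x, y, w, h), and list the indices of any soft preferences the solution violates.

1. header.x = 43  [header.left = logo.left + 10]
2. header.y = 41  [header.top = logo.top + 10]
3. header.h = 182  [logo.bottom = header.bottom + 10]
4. header.w = 66  [list.left = header.right + 10]

header = (x=43, y=41, w=66, h=182)
violated soft preferences: 17, 19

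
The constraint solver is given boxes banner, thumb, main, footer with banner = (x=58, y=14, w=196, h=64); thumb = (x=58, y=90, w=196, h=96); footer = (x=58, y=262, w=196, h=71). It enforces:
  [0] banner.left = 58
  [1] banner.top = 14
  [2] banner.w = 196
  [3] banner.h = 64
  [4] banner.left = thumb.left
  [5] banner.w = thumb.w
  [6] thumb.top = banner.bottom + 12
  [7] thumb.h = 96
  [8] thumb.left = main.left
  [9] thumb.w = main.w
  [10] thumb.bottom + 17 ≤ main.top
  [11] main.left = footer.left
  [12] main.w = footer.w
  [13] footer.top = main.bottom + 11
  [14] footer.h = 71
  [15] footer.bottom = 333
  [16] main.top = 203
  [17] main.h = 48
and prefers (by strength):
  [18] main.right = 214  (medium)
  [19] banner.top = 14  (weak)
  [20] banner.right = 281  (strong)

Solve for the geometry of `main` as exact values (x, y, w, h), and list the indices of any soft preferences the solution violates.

main = (x=58, y=203, w=196, h=48)
violated soft preferences: 18, 20

1. main.x = 58  [thumb.left = main.left]
2. main.w = 196  [thumb.w = main.w]
3. main.y = 203  [main.top = 203]
4. main.h = 48  [main.h = 48]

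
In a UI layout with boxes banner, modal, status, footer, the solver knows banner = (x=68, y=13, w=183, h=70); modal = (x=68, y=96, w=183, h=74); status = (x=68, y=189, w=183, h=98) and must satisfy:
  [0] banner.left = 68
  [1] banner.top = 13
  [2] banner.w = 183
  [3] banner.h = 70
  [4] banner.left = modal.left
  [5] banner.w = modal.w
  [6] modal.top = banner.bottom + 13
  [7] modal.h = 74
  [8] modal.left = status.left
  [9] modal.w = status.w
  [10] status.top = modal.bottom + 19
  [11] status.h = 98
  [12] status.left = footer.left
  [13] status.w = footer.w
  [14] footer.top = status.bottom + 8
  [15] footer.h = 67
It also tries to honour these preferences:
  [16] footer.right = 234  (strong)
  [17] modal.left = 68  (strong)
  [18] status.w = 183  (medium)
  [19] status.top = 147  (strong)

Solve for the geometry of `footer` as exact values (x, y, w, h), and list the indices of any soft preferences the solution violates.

1. footer.x = 68  [status.left = footer.left]
2. footer.w = 183  [status.w = footer.w]
3. footer.y = 295  [footer.top = status.bottom + 8]
4. footer.h = 67  [footer.h = 67]

footer = (x=68, y=295, w=183, h=67)
violated soft preferences: 16, 19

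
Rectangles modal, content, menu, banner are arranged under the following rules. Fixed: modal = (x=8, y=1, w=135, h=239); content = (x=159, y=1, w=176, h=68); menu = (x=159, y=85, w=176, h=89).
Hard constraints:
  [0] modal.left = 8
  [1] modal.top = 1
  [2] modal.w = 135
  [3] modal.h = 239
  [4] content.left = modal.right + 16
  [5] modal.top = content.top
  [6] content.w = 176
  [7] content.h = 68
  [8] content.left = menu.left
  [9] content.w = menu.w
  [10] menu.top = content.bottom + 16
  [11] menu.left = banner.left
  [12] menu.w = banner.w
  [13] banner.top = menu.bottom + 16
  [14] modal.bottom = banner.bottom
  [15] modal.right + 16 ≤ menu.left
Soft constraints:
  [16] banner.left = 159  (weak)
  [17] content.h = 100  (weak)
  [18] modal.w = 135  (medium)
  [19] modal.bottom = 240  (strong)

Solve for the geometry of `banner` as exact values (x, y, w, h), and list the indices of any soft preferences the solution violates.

banner = (x=159, y=190, w=176, h=50)
violated soft preferences: 17

1. banner.x = 159  [menu.left = banner.left]
2. banner.w = 176  [menu.w = banner.w]
3. banner.y = 190  [banner.top = menu.bottom + 16]
4. banner.h = 50  [modal.bottom = banner.bottom]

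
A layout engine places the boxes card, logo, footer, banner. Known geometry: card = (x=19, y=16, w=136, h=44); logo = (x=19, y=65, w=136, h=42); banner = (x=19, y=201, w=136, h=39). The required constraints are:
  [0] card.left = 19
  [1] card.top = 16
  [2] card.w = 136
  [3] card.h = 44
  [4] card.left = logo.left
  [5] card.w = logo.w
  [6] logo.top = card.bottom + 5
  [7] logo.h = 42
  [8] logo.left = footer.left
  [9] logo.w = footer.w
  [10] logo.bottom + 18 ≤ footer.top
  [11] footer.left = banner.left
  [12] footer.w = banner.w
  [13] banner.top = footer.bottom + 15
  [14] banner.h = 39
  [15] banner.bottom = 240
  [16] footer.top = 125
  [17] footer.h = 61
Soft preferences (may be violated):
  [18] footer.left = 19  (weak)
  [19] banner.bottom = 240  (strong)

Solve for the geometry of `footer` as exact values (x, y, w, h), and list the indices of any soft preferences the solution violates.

footer = (x=19, y=125, w=136, h=61)
violated soft preferences: none

1. footer.x = 19  [logo.left = footer.left]
2. footer.w = 136  [logo.w = footer.w]
3. footer.y = 125  [footer.top = 125]
4. footer.h = 61  [footer.h = 61]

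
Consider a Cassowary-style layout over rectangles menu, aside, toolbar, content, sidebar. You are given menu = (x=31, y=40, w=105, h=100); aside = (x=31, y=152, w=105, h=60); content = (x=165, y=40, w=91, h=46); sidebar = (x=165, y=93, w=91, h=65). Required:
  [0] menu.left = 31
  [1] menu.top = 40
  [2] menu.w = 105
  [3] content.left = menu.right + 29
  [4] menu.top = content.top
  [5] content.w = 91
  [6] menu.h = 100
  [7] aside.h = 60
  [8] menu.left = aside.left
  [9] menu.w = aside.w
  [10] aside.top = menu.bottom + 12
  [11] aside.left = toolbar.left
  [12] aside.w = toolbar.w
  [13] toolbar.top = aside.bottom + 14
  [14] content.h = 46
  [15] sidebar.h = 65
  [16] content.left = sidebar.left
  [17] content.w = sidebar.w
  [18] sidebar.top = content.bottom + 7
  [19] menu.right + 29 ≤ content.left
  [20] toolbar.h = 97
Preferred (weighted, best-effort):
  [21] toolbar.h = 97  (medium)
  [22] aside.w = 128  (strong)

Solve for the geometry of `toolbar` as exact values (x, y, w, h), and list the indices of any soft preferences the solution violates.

1. toolbar.x = 31  [aside.left = toolbar.left]
2. toolbar.w = 105  [aside.w = toolbar.w]
3. toolbar.y = 226  [toolbar.top = aside.bottom + 14]
4. toolbar.h = 97  [toolbar.h = 97]

toolbar = (x=31, y=226, w=105, h=97)
violated soft preferences: 22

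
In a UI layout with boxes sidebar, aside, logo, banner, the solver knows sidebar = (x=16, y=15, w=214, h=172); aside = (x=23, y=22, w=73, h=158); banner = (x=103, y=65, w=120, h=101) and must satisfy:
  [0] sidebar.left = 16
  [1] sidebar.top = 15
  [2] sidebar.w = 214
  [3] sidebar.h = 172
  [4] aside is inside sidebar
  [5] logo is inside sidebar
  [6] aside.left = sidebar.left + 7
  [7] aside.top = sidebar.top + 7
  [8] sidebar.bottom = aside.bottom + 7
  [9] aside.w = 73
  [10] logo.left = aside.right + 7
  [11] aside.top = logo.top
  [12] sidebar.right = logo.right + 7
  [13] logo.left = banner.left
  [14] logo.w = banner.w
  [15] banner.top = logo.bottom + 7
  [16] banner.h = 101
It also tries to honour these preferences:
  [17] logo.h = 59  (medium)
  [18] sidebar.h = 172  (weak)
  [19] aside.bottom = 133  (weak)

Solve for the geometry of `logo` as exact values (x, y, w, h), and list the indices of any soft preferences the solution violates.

logo = (x=103, y=22, w=120, h=36)
violated soft preferences: 17, 19

1. logo.x = 103  [logo.left = aside.right + 7]
2. logo.y = 22  [aside.top = logo.top]
3. logo.w = 120  [sidebar.right = logo.right + 7]
4. logo.h = 36  [banner.top = logo.bottom + 7]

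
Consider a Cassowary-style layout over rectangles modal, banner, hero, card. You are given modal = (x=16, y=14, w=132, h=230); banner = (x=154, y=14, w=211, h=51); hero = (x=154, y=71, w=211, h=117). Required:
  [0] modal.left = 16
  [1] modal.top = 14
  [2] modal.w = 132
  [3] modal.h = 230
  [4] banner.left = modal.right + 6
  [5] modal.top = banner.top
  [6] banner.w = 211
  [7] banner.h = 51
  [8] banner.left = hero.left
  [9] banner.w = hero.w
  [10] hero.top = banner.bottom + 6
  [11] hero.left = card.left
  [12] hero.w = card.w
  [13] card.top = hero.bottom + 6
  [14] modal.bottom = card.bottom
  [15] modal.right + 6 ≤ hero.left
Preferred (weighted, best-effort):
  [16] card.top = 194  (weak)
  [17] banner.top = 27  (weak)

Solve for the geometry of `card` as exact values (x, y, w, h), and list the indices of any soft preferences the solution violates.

1. card.x = 154  [hero.left = card.left]
2. card.w = 211  [hero.w = card.w]
3. card.y = 194  [card.top = hero.bottom + 6]
4. card.h = 50  [modal.bottom = card.bottom]

card = (x=154, y=194, w=211, h=50)
violated soft preferences: 17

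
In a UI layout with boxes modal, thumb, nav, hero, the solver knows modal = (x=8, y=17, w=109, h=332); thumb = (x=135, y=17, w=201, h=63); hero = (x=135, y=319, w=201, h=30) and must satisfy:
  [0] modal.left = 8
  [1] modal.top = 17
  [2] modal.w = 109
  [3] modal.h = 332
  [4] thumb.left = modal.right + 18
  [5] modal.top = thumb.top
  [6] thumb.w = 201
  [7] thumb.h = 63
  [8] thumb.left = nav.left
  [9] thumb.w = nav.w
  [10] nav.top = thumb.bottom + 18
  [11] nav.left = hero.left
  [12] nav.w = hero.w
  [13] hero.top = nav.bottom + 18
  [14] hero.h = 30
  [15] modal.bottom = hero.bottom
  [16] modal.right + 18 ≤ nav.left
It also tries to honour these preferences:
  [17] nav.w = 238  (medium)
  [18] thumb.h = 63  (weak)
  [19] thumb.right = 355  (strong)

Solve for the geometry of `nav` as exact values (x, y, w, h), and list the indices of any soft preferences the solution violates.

1. nav.x = 135  [thumb.left = nav.left]
2. nav.w = 201  [thumb.w = nav.w]
3. nav.y = 98  [nav.top = thumb.bottom + 18]
4. nav.h = 203  [hero.top = nav.bottom + 18]

nav = (x=135, y=98, w=201, h=203)
violated soft preferences: 17, 19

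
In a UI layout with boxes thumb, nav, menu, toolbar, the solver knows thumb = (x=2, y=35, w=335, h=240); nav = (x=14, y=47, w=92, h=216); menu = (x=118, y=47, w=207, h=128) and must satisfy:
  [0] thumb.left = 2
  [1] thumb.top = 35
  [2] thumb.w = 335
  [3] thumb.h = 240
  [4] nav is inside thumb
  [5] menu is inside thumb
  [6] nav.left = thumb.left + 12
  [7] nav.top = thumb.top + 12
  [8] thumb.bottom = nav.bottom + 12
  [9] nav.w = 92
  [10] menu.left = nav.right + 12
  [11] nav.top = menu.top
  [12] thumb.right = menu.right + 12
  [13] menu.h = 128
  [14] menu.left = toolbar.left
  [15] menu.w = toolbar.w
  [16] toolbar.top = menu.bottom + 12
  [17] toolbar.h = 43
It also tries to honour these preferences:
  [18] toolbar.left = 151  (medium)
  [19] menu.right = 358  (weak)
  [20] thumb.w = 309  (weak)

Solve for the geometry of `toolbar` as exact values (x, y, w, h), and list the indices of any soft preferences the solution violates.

1. toolbar.x = 118  [menu.left = toolbar.left]
2. toolbar.w = 207  [menu.w = toolbar.w]
3. toolbar.y = 187  [toolbar.top = menu.bottom + 12]
4. toolbar.h = 43  [toolbar.h = 43]

toolbar = (x=118, y=187, w=207, h=43)
violated soft preferences: 18, 19, 20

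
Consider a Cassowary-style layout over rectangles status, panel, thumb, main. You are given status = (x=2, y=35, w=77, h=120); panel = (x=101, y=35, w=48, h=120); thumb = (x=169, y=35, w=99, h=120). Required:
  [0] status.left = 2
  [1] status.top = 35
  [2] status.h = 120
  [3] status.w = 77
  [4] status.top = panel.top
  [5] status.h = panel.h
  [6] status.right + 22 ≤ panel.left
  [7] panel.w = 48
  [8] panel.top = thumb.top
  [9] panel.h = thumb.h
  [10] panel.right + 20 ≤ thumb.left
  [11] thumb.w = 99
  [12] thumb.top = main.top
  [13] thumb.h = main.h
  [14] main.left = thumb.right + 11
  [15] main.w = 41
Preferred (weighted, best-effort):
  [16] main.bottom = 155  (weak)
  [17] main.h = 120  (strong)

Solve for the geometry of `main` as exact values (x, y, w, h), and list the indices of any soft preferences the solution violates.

main = (x=279, y=35, w=41, h=120)
violated soft preferences: none

1. main.y = 35  [thumb.top = main.top]
2. main.h = 120  [thumb.h = main.h]
3. main.x = 279  [main.left = thumb.right + 11]
4. main.w = 41  [main.w = 41]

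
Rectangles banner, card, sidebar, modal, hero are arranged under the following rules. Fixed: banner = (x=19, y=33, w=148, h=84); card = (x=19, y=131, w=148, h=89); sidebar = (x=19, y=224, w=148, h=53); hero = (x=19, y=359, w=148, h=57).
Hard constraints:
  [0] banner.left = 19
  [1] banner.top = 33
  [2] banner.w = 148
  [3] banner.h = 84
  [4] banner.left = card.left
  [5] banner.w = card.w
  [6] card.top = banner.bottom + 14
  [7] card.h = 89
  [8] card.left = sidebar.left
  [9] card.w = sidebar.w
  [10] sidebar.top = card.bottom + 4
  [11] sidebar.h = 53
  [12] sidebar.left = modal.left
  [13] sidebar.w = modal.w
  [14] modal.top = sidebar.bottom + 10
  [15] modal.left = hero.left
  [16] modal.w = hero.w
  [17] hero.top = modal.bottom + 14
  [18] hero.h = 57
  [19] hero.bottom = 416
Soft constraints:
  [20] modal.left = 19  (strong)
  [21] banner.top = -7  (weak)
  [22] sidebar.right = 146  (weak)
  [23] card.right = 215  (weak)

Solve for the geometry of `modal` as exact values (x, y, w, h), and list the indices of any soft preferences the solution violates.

1. modal.x = 19  [sidebar.left = modal.left]
2. modal.w = 148  [sidebar.w = modal.w]
3. modal.y = 287  [modal.top = sidebar.bottom + 10]
4. modal.h = 58  [hero.top = modal.bottom + 14]

modal = (x=19, y=287, w=148, h=58)
violated soft preferences: 21, 22, 23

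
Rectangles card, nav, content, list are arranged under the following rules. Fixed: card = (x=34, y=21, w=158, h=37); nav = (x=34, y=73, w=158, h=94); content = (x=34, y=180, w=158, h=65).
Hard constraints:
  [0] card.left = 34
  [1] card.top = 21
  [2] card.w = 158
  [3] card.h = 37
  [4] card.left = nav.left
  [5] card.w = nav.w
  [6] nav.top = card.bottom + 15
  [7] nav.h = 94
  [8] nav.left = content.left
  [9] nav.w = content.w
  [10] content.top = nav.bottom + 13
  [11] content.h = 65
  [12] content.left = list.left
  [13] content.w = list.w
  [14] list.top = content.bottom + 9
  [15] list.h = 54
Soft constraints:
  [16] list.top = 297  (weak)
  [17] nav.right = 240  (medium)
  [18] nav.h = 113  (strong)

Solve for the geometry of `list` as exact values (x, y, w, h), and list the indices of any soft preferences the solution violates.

1. list.x = 34  [content.left = list.left]
2. list.w = 158  [content.w = list.w]
3. list.y = 254  [list.top = content.bottom + 9]
4. list.h = 54  [list.h = 54]

list = (x=34, y=254, w=158, h=54)
violated soft preferences: 16, 17, 18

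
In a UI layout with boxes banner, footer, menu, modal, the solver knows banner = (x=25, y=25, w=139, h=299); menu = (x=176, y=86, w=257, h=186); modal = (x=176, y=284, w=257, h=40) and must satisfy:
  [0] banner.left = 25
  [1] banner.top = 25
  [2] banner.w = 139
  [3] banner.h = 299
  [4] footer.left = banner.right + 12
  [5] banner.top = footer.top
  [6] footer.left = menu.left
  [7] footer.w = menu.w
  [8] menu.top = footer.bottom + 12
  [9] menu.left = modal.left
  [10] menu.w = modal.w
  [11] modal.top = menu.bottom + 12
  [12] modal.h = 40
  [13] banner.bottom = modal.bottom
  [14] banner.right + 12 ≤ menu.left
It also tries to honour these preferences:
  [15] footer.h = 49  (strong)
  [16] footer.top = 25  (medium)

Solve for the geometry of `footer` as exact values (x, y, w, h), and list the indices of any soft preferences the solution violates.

1. footer.x = 176  [footer.left = banner.right + 12]
2. footer.y = 25  [banner.top = footer.top]
3. footer.w = 257  [footer.w = menu.w]
4. footer.h = 49  [menu.top = footer.bottom + 12]

footer = (x=176, y=25, w=257, h=49)
violated soft preferences: none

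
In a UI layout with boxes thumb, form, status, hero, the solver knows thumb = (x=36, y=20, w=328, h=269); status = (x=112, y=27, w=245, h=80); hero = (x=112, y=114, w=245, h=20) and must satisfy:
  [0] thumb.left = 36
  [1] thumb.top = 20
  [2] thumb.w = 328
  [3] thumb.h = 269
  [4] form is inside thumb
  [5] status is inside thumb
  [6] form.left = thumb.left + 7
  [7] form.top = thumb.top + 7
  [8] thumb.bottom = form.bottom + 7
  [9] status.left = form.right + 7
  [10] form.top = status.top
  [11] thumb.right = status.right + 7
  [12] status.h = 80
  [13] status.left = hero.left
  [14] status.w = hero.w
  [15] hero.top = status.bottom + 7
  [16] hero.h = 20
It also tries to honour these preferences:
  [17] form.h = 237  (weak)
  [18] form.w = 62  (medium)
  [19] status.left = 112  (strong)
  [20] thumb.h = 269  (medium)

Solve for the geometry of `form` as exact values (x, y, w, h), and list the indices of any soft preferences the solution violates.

form = (x=43, y=27, w=62, h=255)
violated soft preferences: 17

1. form.x = 43  [form.left = thumb.left + 7]
2. form.y = 27  [form.top = thumb.top + 7]
3. form.h = 255  [thumb.bottom = form.bottom + 7]
4. form.w = 62  [status.left = form.right + 7]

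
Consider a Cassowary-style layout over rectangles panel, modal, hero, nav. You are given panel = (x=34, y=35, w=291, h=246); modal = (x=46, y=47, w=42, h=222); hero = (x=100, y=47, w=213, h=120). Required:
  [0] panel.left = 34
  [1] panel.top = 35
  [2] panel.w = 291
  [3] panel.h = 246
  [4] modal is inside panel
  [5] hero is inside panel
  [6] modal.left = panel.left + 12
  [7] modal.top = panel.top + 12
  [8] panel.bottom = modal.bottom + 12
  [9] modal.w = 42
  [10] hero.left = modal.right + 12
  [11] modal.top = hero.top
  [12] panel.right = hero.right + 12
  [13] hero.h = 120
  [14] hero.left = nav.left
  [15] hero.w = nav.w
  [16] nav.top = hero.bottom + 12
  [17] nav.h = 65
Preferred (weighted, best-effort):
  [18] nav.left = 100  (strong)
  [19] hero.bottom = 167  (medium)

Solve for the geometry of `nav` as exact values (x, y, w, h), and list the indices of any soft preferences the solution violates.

1. nav.x = 100  [hero.left = nav.left]
2. nav.w = 213  [hero.w = nav.w]
3. nav.y = 179  [nav.top = hero.bottom + 12]
4. nav.h = 65  [nav.h = 65]

nav = (x=100, y=179, w=213, h=65)
violated soft preferences: none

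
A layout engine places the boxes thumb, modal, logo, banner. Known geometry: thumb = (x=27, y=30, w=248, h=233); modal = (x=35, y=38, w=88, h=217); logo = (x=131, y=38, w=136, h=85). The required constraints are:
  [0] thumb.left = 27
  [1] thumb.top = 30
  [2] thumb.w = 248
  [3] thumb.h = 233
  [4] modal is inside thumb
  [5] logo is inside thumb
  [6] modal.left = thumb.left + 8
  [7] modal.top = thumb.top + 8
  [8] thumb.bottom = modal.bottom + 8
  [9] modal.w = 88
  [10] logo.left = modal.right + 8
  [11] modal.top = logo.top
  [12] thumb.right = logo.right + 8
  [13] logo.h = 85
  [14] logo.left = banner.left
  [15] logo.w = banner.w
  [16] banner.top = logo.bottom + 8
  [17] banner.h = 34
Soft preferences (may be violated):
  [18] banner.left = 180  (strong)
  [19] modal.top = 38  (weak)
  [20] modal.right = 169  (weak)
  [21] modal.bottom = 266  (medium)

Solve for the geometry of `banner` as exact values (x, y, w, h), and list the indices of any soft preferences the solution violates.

1. banner.x = 131  [logo.left = banner.left]
2. banner.w = 136  [logo.w = banner.w]
3. banner.y = 131  [banner.top = logo.bottom + 8]
4. banner.h = 34  [banner.h = 34]

banner = (x=131, y=131, w=136, h=34)
violated soft preferences: 18, 20, 21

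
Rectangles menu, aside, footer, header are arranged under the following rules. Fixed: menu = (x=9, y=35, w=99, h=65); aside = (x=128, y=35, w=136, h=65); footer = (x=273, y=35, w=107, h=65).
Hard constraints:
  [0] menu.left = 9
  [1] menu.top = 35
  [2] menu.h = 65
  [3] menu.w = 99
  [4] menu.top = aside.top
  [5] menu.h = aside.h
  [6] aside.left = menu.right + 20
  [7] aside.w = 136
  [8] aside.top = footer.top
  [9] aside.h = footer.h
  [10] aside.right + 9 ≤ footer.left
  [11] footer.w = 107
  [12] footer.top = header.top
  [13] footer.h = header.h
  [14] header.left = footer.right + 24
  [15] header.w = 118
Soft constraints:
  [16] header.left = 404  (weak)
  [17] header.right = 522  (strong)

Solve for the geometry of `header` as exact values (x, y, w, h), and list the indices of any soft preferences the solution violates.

header = (x=404, y=35, w=118, h=65)
violated soft preferences: none

1. header.y = 35  [footer.top = header.top]
2. header.h = 65  [footer.h = header.h]
3. header.x = 404  [header.left = footer.right + 24]
4. header.w = 118  [header.w = 118]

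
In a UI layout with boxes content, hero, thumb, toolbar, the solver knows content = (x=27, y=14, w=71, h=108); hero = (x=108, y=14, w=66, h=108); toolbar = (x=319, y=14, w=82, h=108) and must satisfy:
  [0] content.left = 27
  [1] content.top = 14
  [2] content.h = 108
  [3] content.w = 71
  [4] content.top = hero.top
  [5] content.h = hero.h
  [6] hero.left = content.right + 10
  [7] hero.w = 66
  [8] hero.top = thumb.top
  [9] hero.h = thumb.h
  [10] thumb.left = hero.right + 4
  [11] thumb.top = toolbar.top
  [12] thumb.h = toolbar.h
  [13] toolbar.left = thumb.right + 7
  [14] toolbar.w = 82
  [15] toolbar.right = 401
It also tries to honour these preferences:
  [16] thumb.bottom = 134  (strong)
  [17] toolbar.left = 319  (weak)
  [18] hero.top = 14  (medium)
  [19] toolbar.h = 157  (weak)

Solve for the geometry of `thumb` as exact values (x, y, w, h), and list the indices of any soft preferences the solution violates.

1. thumb.y = 14  [hero.top = thumb.top]
2. thumb.h = 108  [hero.h = thumb.h]
3. thumb.x = 178  [thumb.left = hero.right + 4]
4. thumb.w = 134  [toolbar.left = thumb.right + 7]

thumb = (x=178, y=14, w=134, h=108)
violated soft preferences: 16, 19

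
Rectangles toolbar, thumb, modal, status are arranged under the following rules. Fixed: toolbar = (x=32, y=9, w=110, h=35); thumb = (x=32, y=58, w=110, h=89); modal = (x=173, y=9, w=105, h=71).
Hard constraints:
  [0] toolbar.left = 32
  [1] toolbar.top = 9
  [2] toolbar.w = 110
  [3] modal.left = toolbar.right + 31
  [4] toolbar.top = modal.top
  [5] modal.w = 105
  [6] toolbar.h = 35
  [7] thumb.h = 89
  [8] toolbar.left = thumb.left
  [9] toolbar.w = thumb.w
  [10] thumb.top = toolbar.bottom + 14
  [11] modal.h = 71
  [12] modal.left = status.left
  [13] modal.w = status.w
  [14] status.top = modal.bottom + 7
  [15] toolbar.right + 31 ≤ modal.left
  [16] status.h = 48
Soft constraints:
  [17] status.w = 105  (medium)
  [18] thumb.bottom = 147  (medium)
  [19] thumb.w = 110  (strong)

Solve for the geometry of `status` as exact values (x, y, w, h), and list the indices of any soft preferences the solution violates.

1. status.x = 173  [modal.left = status.left]
2. status.w = 105  [modal.w = status.w]
3. status.y = 87  [status.top = modal.bottom + 7]
4. status.h = 48  [status.h = 48]

status = (x=173, y=87, w=105, h=48)
violated soft preferences: none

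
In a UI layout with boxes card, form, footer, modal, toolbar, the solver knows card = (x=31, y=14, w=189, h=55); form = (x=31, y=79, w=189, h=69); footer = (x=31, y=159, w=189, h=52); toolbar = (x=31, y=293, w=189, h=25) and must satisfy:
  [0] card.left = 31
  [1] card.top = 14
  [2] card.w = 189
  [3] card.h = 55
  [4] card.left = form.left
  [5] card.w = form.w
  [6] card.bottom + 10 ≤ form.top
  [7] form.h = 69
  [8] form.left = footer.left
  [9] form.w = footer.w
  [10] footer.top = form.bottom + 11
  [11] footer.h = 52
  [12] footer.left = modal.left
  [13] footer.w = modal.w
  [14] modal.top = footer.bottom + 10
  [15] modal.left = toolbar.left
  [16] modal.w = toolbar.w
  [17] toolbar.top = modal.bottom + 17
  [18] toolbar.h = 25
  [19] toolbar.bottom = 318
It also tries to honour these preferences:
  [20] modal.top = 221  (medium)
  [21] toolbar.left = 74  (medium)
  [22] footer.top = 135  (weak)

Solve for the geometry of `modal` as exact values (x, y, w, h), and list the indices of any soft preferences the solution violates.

modal = (x=31, y=221, w=189, h=55)
violated soft preferences: 21, 22

1. modal.x = 31  [footer.left = modal.left]
2. modal.w = 189  [footer.w = modal.w]
3. modal.y = 221  [modal.top = footer.bottom + 10]
4. modal.h = 55  [toolbar.top = modal.bottom + 17]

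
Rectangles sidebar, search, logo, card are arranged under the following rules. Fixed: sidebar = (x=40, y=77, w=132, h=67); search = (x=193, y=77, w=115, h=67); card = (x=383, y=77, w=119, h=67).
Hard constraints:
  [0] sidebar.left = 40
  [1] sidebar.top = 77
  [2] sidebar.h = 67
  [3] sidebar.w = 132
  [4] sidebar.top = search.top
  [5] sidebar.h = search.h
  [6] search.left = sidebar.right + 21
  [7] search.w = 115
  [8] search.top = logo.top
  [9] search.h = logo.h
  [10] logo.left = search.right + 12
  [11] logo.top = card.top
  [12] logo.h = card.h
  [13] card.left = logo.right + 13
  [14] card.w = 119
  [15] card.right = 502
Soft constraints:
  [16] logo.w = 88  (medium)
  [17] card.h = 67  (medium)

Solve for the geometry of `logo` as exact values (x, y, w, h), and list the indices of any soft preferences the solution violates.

logo = (x=320, y=77, w=50, h=67)
violated soft preferences: 16

1. logo.y = 77  [search.top = logo.top]
2. logo.h = 67  [search.h = logo.h]
3. logo.x = 320  [logo.left = search.right + 12]
4. logo.w = 50  [card.left = logo.right + 13]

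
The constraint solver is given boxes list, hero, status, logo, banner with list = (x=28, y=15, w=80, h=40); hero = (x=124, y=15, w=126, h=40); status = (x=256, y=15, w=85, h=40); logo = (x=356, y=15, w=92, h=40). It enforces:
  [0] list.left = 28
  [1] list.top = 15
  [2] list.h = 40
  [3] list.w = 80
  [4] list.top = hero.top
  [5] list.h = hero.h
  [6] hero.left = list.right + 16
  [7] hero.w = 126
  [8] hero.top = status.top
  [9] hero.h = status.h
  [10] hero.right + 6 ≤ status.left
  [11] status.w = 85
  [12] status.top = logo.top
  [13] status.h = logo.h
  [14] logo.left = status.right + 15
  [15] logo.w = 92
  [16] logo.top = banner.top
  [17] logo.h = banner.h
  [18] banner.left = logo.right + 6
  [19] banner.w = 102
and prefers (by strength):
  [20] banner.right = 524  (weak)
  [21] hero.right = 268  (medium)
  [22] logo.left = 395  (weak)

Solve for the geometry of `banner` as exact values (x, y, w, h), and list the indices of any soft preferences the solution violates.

1. banner.y = 15  [logo.top = banner.top]
2. banner.h = 40  [logo.h = banner.h]
3. banner.x = 454  [banner.left = logo.right + 6]
4. banner.w = 102  [banner.w = 102]

banner = (x=454, y=15, w=102, h=40)
violated soft preferences: 20, 21, 22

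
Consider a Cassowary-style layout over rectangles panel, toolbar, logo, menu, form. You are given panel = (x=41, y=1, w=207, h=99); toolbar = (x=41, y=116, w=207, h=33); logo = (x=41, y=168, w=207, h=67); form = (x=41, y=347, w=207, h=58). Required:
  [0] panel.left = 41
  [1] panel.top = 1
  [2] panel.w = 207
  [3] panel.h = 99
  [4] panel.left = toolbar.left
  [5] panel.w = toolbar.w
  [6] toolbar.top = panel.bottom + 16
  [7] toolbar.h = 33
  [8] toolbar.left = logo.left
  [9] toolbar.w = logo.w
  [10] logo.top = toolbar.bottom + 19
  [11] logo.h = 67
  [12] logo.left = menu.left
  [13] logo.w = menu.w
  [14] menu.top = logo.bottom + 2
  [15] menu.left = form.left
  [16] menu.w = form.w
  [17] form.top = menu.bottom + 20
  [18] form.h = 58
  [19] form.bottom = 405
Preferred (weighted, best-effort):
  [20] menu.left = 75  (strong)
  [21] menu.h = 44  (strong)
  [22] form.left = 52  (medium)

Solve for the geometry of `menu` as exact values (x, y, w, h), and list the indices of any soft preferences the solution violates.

menu = (x=41, y=237, w=207, h=90)
violated soft preferences: 20, 21, 22

1. menu.x = 41  [logo.left = menu.left]
2. menu.w = 207  [logo.w = menu.w]
3. menu.y = 237  [menu.top = logo.bottom + 2]
4. menu.h = 90  [form.top = menu.bottom + 20]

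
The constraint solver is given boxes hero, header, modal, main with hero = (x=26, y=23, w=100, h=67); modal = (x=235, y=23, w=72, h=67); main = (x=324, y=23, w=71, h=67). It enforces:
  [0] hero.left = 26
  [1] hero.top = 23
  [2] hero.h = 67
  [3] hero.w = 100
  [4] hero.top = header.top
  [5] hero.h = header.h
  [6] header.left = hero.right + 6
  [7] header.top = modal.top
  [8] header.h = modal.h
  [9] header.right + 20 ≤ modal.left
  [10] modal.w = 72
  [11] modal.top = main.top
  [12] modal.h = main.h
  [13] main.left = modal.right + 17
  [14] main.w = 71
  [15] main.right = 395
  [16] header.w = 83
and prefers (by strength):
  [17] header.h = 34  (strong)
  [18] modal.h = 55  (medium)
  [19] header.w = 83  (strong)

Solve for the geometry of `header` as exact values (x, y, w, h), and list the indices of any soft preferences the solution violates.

1. header.y = 23  [hero.top = header.top]
2. header.h = 67  [hero.h = header.h]
3. header.x = 132  [header.left = hero.right + 6]
4. header.w = 83  [header.w = 83]

header = (x=132, y=23, w=83, h=67)
violated soft preferences: 17, 18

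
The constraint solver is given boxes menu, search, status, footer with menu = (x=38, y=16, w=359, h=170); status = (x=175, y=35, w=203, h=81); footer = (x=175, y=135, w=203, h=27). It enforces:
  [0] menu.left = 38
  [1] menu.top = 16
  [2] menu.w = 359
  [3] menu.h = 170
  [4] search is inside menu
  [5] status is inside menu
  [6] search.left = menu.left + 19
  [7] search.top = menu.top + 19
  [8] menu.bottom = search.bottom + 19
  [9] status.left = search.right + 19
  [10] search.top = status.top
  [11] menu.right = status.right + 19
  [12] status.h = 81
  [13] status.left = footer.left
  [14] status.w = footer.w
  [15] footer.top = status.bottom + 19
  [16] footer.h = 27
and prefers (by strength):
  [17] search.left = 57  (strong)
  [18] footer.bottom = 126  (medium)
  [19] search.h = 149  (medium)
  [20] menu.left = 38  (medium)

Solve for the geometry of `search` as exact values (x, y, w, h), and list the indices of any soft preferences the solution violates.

search = (x=57, y=35, w=99, h=132)
violated soft preferences: 18, 19

1. search.x = 57  [search.left = menu.left + 19]
2. search.y = 35  [search.top = menu.top + 19]
3. search.h = 132  [menu.bottom = search.bottom + 19]
4. search.w = 99  [status.left = search.right + 19]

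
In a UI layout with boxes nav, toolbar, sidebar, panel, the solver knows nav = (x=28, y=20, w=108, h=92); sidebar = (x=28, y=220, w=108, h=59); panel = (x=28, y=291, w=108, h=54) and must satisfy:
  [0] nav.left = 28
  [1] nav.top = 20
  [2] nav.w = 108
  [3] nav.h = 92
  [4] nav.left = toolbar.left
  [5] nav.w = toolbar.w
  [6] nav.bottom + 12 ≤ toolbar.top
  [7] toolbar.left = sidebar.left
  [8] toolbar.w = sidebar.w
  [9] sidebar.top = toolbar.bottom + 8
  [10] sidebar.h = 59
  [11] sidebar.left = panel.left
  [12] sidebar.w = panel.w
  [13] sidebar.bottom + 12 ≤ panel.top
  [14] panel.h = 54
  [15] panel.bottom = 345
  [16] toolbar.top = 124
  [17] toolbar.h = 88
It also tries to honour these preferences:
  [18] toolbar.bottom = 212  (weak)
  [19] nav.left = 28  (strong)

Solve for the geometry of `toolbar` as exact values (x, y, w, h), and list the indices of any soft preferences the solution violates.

toolbar = (x=28, y=124, w=108, h=88)
violated soft preferences: none

1. toolbar.x = 28  [nav.left = toolbar.left]
2. toolbar.w = 108  [nav.w = toolbar.w]
3. toolbar.y = 124  [toolbar.top = 124]
4. toolbar.h = 88  [toolbar.h = 88]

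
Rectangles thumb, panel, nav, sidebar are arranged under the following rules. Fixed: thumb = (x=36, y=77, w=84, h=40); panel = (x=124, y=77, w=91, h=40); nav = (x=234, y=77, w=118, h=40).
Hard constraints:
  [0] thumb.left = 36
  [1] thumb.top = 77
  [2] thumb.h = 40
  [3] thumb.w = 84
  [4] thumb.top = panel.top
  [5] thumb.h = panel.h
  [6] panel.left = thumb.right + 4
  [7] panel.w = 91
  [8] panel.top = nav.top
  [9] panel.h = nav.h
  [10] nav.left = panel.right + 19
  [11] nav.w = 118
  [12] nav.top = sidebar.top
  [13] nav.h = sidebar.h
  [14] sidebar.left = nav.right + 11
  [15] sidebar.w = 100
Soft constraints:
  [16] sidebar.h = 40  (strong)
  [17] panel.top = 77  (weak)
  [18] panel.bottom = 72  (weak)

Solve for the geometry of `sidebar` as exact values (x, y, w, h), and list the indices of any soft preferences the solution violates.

sidebar = (x=363, y=77, w=100, h=40)
violated soft preferences: 18

1. sidebar.y = 77  [nav.top = sidebar.top]
2. sidebar.h = 40  [nav.h = sidebar.h]
3. sidebar.x = 363  [sidebar.left = nav.right + 11]
4. sidebar.w = 100  [sidebar.w = 100]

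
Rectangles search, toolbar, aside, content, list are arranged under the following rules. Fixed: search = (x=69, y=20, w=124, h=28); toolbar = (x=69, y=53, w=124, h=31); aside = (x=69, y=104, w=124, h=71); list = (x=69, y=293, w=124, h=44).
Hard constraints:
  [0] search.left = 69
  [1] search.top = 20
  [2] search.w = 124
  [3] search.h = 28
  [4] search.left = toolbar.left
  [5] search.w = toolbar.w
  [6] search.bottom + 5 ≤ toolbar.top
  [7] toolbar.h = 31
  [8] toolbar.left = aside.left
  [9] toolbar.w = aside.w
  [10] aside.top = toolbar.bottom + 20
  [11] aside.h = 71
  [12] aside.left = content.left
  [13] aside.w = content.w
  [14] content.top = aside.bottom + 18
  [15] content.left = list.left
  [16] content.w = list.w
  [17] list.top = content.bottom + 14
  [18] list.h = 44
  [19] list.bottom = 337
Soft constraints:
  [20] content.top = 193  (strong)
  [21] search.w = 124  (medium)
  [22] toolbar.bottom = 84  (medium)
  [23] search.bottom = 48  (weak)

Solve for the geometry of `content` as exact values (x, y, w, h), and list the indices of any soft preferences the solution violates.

content = (x=69, y=193, w=124, h=86)
violated soft preferences: none

1. content.x = 69  [aside.left = content.left]
2. content.w = 124  [aside.w = content.w]
3. content.y = 193  [content.top = aside.bottom + 18]
4. content.h = 86  [list.top = content.bottom + 14]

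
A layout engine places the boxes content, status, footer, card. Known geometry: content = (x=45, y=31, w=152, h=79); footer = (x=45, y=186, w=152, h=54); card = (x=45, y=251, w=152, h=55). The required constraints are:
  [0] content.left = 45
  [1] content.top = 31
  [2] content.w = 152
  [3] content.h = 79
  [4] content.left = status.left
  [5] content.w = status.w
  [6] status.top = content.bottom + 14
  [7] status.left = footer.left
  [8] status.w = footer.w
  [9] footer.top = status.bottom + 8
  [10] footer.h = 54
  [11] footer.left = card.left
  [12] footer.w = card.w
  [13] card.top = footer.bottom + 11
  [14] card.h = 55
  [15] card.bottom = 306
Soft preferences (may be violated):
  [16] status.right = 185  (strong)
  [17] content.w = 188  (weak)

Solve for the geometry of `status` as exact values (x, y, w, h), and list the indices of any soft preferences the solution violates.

1. status.x = 45  [content.left = status.left]
2. status.w = 152  [content.w = status.w]
3. status.y = 124  [status.top = content.bottom + 14]
4. status.h = 54  [footer.top = status.bottom + 8]

status = (x=45, y=124, w=152, h=54)
violated soft preferences: 16, 17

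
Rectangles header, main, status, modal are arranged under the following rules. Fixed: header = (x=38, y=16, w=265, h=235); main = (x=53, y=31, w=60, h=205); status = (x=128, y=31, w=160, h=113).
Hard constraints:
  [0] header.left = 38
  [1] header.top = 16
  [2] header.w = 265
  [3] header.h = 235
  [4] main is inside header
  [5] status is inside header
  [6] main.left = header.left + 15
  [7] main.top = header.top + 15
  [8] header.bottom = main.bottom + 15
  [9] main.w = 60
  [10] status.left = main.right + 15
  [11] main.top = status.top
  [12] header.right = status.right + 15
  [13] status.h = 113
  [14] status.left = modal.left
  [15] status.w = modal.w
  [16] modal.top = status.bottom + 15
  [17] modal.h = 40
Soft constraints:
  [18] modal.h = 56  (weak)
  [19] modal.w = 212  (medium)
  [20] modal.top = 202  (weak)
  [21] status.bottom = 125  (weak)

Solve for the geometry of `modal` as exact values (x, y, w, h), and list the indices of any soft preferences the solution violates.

modal = (x=128, y=159, w=160, h=40)
violated soft preferences: 18, 19, 20, 21

1. modal.x = 128  [status.left = modal.left]
2. modal.w = 160  [status.w = modal.w]
3. modal.y = 159  [modal.top = status.bottom + 15]
4. modal.h = 40  [modal.h = 40]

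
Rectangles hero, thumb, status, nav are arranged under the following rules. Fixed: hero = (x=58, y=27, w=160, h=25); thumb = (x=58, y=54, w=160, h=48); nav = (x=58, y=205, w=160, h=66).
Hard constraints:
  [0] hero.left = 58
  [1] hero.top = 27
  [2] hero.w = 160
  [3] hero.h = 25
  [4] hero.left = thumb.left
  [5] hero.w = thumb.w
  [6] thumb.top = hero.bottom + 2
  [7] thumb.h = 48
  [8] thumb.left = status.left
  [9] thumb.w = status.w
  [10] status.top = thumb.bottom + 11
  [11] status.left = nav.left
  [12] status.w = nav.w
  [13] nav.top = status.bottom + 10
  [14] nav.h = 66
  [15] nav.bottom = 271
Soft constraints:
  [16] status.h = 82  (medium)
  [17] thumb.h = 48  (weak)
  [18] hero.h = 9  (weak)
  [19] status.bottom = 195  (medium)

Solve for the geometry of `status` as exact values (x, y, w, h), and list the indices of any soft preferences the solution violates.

1. status.x = 58  [thumb.left = status.left]
2. status.w = 160  [thumb.w = status.w]
3. status.y = 113  [status.top = thumb.bottom + 11]
4. status.h = 82  [nav.top = status.bottom + 10]

status = (x=58, y=113, w=160, h=82)
violated soft preferences: 18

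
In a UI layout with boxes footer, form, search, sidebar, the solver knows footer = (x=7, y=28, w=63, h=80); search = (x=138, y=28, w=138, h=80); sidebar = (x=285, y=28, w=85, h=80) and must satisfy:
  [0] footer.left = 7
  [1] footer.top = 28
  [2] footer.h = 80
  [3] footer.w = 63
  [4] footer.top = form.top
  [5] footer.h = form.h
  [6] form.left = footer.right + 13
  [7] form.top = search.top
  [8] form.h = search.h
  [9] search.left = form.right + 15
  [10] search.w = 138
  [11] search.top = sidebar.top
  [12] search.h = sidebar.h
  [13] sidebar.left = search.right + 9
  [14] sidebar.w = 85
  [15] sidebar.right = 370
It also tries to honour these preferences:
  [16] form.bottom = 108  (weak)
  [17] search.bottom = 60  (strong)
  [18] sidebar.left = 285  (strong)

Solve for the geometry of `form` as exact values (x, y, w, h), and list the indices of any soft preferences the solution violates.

form = (x=83, y=28, w=40, h=80)
violated soft preferences: 17

1. form.y = 28  [footer.top = form.top]
2. form.h = 80  [footer.h = form.h]
3. form.x = 83  [form.left = footer.right + 13]
4. form.w = 40  [search.left = form.right + 15]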